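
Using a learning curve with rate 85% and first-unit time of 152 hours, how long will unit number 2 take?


Formula: T_n = T_1 * (learning_rate)^(log2(n)) where learning_rate = rate/100
Doublings = log2(2) = 1
T_n = 152 * 0.85^1
T_n = 152 * 0.85 = 129.2 hours

129.2 hours


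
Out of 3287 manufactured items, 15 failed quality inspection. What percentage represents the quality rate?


Formula: Quality Rate = Good Pieces / Total Pieces * 100
Good pieces = 3287 - 15 = 3272
QR = 3272 / 3287 * 100 = 99.5%

99.5%


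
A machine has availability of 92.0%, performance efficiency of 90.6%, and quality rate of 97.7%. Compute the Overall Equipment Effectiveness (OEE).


Formula: OEE = Availability * Performance * Quality / 10000
A * P = 92.0% * 90.6% / 100 = 83.35%
OEE = 83.35% * 97.7% / 100 = 81.4%

81.4%


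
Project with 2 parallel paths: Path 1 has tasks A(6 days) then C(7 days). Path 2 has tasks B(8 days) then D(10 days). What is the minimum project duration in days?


Path 1 = 6 + 7 = 13 days
Path 2 = 8 + 10 = 18 days
Duration = max(13, 18) = 18 days

18 days


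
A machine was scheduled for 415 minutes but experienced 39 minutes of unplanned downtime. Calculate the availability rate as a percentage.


Formula: Availability = (Planned Time - Downtime) / Planned Time * 100
Uptime = 415 - 39 = 376 min
Availability = 376 / 415 * 100 = 90.6%

90.6%


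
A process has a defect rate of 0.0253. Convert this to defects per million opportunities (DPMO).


DPMO = defect_rate * 1000000 = 0.0253 * 1000000

25300


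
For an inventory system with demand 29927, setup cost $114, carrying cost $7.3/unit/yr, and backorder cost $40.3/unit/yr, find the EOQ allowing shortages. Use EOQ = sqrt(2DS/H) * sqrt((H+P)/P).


Formula: EOQ* = sqrt(2DS/H) * sqrt((H+P)/P)
Base EOQ = sqrt(2*29927*114/7.3) = 966.8 units
Correction = sqrt((7.3+40.3)/40.3) = 1.0868
EOQ* = 966.8 * 1.0868 = 1050.7 units

1050.7 units


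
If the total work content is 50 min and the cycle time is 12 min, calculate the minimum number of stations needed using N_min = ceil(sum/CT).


Formula: N_min = ceil(Sum of Task Times / Cycle Time)
N_min = ceil(50 min / 12 min) = ceil(4.1667)
N_min = 5 stations

5


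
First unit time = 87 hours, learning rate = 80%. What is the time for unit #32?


Formula: T_n = T_1 * (learning_rate)^(log2(n)) where learning_rate = rate/100
Doublings = log2(32) = 5
T_n = 87 * 0.8^5
T_n = 87 * 0.3277 = 28.5 hours

28.5 hours


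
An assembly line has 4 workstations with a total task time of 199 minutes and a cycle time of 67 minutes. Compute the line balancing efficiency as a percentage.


Formula: Efficiency = Sum of Task Times / (N_stations * CT) * 100
Total station capacity = 4 stations * 67 min = 268 min
Efficiency = 199 / 268 * 100 = 74.3%

74.3%


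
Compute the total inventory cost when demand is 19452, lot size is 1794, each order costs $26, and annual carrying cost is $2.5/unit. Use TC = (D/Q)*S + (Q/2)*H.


TC = 19452/1794 * 26 + 1794/2 * 2.5

$2524.41


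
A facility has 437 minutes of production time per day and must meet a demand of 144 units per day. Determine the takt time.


Formula: Takt Time = Available Production Time / Customer Demand
Takt = 437 min/day / 144 units/day
Takt = 3.03 min/unit

3.03 min/unit


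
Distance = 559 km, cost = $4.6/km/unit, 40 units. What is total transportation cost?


TC = dist * cost * units = 559 * 4.6 * 40 = $102856.00

$102856.00


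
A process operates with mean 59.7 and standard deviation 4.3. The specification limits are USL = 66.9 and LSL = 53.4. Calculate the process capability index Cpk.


Cpu = (66.9 - 59.7) / (3 * 4.3) = 0.56
Cpl = (59.7 - 53.4) / (3 * 4.3) = 0.49
Cpk = min(0.56, 0.49) = 0.49

0.49


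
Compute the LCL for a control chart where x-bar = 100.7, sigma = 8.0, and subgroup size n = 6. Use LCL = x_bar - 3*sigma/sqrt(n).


LCL = 100.7 - 3 * 8.0 / sqrt(6)

90.9


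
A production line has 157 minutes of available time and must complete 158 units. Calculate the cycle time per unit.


Formula: CT = Available Time / Number of Units
CT = 157 min / 158 units
CT = 0.99 min/unit

0.99 min/unit


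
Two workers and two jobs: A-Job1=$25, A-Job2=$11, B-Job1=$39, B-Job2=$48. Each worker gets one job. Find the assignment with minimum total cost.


Option 1: A->1 + B->2 = $25 + $48 = $73
Option 2: A->2 + B->1 = $11 + $39 = $50
Min cost = min($73, $50) = $50

$50


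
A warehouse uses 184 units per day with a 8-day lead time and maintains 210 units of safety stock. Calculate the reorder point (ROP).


Formula: ROP = (Daily Demand * Lead Time) + Safety Stock
Demand during lead time = 184 * 8 = 1472 units
ROP = 1472 + 210 = 1682 units

1682 units


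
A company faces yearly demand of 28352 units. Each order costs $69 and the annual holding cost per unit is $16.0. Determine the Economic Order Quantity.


Formula: EOQ = sqrt(2 * D * S / H)
Numerator: 2 * 28352 * 69 = 3912576
2DS/H = 3912576 / 16.0 = 244536.0
EOQ = sqrt(244536.0) = 494.5 units

494.5 units


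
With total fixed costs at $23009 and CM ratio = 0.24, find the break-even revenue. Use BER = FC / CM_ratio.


Formula: BER = Fixed Costs / Contribution Margin Ratio
BER = $23009 / 0.24
BER = $95870.83 (to the nearest cent)

$95870.83


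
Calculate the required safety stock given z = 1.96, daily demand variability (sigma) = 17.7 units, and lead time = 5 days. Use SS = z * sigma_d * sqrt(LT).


Formula: SS = z * sigma_d * sqrt(LT)
sqrt(LT) = sqrt(5) = 2.2361
SS = 1.96 * 17.7 * 2.2361
SS = 77.6 units

77.6 units


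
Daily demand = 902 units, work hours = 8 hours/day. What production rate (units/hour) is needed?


Formula: Production Rate = Daily Demand / Available Hours
Rate = 902 units/day / 8 hours/day
Rate = 112.8 units/hour

112.8 units/hour


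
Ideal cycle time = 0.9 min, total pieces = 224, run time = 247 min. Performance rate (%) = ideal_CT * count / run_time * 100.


Formula: Performance = (Ideal CT * Total Count) / Run Time * 100
Ideal output time = 0.9 * 224 = 201.6 min
Performance = 201.6 / 247 * 100 = 81.6%

81.6%


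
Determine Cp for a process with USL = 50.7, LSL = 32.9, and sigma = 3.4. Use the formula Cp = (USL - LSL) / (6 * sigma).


Cp = (50.7 - 32.9) / (6 * 3.4)

0.87


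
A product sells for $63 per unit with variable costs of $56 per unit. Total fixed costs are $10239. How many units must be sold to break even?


Formula: BEQ = Fixed Costs / (Price - Variable Cost)
Contribution margin = $63 - $56 = $7/unit
BEQ = ceil($10239 / $7/unit) = ceil(1462.71) = 1463 units

1463 units


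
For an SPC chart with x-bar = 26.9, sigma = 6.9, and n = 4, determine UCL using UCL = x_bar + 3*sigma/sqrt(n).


UCL = 26.9 + 3 * 6.9 / sqrt(4)

37.25


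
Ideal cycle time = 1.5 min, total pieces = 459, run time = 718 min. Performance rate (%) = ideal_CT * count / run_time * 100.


Formula: Performance = (Ideal CT * Total Count) / Run Time * 100
Ideal output time = 1.5 * 459 = 688.5 min
Performance = 688.5 / 718 * 100 = 95.9%

95.9%


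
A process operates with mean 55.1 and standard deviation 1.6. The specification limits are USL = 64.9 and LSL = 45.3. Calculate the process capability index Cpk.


Cpu = (64.9 - 55.1) / (3 * 1.6) = 2.04
Cpl = (55.1 - 45.3) / (3 * 1.6) = 2.04
Cpk = min(2.04, 2.04) = 2.04

2.04


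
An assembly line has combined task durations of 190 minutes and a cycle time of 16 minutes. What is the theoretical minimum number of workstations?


Formula: N_min = ceil(Sum of Task Times / Cycle Time)
N_min = ceil(190 min / 16 min) = ceil(11.875)
N_min = 12 stations

12


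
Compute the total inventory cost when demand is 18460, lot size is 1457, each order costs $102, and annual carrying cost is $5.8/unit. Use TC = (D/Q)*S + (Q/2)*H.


TC = 18460/1457 * 102 + 1457/2 * 5.8

$5517.63


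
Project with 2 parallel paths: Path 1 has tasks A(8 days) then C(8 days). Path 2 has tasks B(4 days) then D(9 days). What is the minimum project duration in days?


Path 1 = 8 + 8 = 16 days
Path 2 = 4 + 9 = 13 days
Duration = max(16, 13) = 16 days

16 days


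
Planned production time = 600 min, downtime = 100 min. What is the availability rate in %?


Formula: Availability = (Planned Time - Downtime) / Planned Time * 100
Uptime = 600 - 100 = 500 min
Availability = 500 / 600 * 100 = 83.3%

83.3%


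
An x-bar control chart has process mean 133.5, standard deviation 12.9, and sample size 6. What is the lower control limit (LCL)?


LCL = 133.5 - 3 * 12.9 / sqrt(6)

117.7


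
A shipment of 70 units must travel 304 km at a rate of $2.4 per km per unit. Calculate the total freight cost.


TC = dist * cost * units = 304 * 2.4 * 70 = $51072.00

$51072.00


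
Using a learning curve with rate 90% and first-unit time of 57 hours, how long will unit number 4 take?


Formula: T_n = T_1 * (learning_rate)^(log2(n)) where learning_rate = rate/100
Doublings = log2(4) = 2
T_n = 57 * 0.9^2
T_n = 57 * 0.81 = 46.2 hours

46.2 hours


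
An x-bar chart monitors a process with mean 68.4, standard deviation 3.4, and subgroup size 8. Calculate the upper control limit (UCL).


UCL = 68.4 + 3 * 3.4 / sqrt(8)

72.01


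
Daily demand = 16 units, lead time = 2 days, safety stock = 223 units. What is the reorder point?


Formula: ROP = (Daily Demand * Lead Time) + Safety Stock
Demand during lead time = 16 * 2 = 32 units
ROP = 32 + 223 = 255 units

255 units


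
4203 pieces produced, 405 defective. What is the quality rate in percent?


Formula: Quality Rate = Good Pieces / Total Pieces * 100
Good pieces = 4203 - 405 = 3798
QR = 3798 / 4203 * 100 = 90.4%

90.4%


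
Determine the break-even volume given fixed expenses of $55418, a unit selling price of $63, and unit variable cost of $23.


Formula: BEQ = Fixed Costs / (Price - Variable Cost)
Contribution margin = $63 - $23 = $40/unit
BEQ = ceil($55418 / $40/unit) = ceil(1385.45) = 1386 units

1386 units


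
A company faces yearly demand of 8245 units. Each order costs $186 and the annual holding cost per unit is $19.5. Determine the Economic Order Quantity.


Formula: EOQ = sqrt(2 * D * S / H)
Numerator: 2 * 8245 * 186 = 3067140
2DS/H = 3067140 / 19.5 = 157289.2
EOQ = sqrt(157289.2) = 396.6 units

396.6 units


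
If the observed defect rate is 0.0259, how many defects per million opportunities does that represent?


DPMO = defect_rate * 1000000 = 0.0259 * 1000000

25900


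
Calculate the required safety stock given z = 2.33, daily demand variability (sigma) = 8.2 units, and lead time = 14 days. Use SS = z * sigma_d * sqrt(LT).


Formula: SS = z * sigma_d * sqrt(LT)
sqrt(LT) = sqrt(14) = 3.7417
SS = 2.33 * 8.2 * 3.7417
SS = 71.5 units

71.5 units


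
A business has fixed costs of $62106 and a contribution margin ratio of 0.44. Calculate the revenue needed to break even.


Formula: BER = Fixed Costs / Contribution Margin Ratio
BER = $62106 / 0.44
BER = $141150.00 (to the nearest cent)

$141150.00


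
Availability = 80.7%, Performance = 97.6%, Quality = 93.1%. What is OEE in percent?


Formula: OEE = Availability * Performance * Quality / 10000
A * P = 80.7% * 97.6% / 100 = 78.76%
OEE = 78.76% * 93.1% / 100 = 73.3%

73.3%


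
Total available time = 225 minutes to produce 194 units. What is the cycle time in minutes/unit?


Formula: CT = Available Time / Number of Units
CT = 225 min / 194 units
CT = 1.16 min/unit

1.16 min/unit


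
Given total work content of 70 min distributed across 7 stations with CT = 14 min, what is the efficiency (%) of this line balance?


Formula: Efficiency = Sum of Task Times / (N_stations * CT) * 100
Total station capacity = 7 stations * 14 min = 98 min
Efficiency = 70 / 98 * 100 = 71.4%

71.4%


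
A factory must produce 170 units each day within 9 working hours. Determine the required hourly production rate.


Formula: Production Rate = Daily Demand / Available Hours
Rate = 170 units/day / 9 hours/day
Rate = 18.9 units/hour

18.9 units/hour


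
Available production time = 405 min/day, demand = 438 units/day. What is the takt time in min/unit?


Formula: Takt Time = Available Production Time / Customer Demand
Takt = 405 min/day / 438 units/day
Takt = 0.92 min/unit

0.92 min/unit


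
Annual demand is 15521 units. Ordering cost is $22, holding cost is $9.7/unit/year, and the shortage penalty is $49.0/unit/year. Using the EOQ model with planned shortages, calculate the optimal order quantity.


Formula: EOQ* = sqrt(2DS/H) * sqrt((H+P)/P)
Base EOQ = sqrt(2*15521*22/9.7) = 265.34 units
Correction = sqrt((9.7+49.0)/49.0) = 1.09451
EOQ* = 265.34 * 1.09451 = 290.4 units

290.4 units


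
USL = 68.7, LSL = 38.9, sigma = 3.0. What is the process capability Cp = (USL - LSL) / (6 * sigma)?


Cp = (68.7 - 38.9) / (6 * 3.0)

1.66


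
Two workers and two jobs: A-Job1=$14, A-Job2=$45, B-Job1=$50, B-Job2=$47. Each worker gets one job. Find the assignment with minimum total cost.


Option 1: A->1 + B->2 = $14 + $47 = $61
Option 2: A->2 + B->1 = $45 + $50 = $95
Min cost = min($61, $95) = $61

$61


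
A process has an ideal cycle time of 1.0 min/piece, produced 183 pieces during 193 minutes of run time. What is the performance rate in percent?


Formula: Performance = (Ideal CT * Total Count) / Run Time * 100
Ideal output time = 1.0 * 183 = 183.0 min
Performance = 183.0 / 193 * 100 = 94.8%

94.8%


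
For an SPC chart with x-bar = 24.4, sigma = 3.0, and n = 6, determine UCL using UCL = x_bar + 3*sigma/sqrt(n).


UCL = 24.4 + 3 * 3.0 / sqrt(6)

28.07


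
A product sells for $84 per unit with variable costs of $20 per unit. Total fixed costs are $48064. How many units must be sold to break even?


Formula: BEQ = Fixed Costs / (Price - Variable Cost)
Contribution margin = $84 - $20 = $64/unit
BEQ = ceil($48064 / $64/unit) = ceil(751.0) = 751 units

751 units


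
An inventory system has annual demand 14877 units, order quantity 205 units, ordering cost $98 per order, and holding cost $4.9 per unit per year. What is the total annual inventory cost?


TC = 14877/205 * 98 + 205/2 * 4.9

$7614.18


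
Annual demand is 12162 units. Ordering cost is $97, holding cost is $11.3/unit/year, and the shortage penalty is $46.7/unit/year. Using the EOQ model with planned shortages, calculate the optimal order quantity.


Formula: EOQ* = sqrt(2DS/H) * sqrt((H+P)/P)
Base EOQ = sqrt(2*12162*97/11.3) = 456.95 units
Correction = sqrt((11.3+46.7)/46.7) = 1.11444
EOQ* = 456.95 * 1.11444 = 509.2 units

509.2 units


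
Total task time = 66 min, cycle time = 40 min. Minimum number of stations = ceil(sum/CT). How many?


Formula: N_min = ceil(Sum of Task Times / Cycle Time)
N_min = ceil(66 min / 40 min) = ceil(1.65)
N_min = 2 stations

2


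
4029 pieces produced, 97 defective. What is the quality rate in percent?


Formula: Quality Rate = Good Pieces / Total Pieces * 100
Good pieces = 4029 - 97 = 3932
QR = 3932 / 4029 * 100 = 97.6%

97.6%


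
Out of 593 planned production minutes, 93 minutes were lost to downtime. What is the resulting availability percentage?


Formula: Availability = (Planned Time - Downtime) / Planned Time * 100
Uptime = 593 - 93 = 500 min
Availability = 500 / 593 * 100 = 84.3%

84.3%


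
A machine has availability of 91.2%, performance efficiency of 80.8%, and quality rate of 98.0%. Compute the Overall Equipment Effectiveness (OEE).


Formula: OEE = Availability * Performance * Quality / 10000
A * P = 91.2% * 80.8% / 100 = 73.69%
OEE = 73.69% * 98.0% / 100 = 72.2%

72.2%


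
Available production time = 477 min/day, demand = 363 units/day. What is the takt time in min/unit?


Formula: Takt Time = Available Production Time / Customer Demand
Takt = 477 min/day / 363 units/day
Takt = 1.31 min/unit

1.31 min/unit


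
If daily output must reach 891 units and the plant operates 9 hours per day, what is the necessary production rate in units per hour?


Formula: Production Rate = Daily Demand / Available Hours
Rate = 891 units/day / 9 hours/day
Rate = 99.0 units/hour

99.0 units/hour


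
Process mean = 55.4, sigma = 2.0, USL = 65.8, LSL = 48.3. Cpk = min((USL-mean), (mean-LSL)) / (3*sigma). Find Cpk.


Cpu = (65.8 - 55.4) / (3 * 2.0) = 1.73
Cpl = (55.4 - 48.3) / (3 * 2.0) = 1.18
Cpk = min(1.73, 1.18) = 1.18

1.18


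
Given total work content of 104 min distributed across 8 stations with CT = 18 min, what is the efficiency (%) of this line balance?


Formula: Efficiency = Sum of Task Times / (N_stations * CT) * 100
Total station capacity = 8 stations * 18 min = 144 min
Efficiency = 104 / 144 * 100 = 72.2%

72.2%


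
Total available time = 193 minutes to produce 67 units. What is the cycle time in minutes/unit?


Formula: CT = Available Time / Number of Units
CT = 193 min / 67 units
CT = 2.88 min/unit

2.88 min/unit


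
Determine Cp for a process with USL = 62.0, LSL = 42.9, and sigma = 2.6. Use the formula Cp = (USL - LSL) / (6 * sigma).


Cp = (62.0 - 42.9) / (6 * 2.6)

1.22


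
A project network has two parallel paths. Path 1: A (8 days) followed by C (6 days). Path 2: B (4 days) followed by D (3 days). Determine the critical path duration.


Path 1 = 8 + 6 = 14 days
Path 2 = 4 + 3 = 7 days
Duration = max(14, 7) = 14 days

14 days


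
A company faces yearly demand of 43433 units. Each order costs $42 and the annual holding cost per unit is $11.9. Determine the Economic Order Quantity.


Formula: EOQ = sqrt(2 * D * S / H)
Numerator: 2 * 43433 * 42 = 3648372
2DS/H = 3648372 / 11.9 = 306585.9
EOQ = sqrt(306585.9) = 553.7 units

553.7 units


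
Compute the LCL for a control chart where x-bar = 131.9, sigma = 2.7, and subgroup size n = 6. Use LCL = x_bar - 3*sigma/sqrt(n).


LCL = 131.9 - 3 * 2.7 / sqrt(6)

128.59


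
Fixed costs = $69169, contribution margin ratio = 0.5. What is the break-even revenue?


Formula: BER = Fixed Costs / Contribution Margin Ratio
BER = $69169 / 0.5
BER = $138338.00 (to the nearest cent)

$138338.00


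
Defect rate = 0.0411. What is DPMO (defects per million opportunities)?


DPMO = defect_rate * 1000000 = 0.0411 * 1000000

41100


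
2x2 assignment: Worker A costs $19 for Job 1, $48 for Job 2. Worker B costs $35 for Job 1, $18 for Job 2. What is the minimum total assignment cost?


Option 1: A->1 + B->2 = $19 + $18 = $37
Option 2: A->2 + B->1 = $48 + $35 = $83
Min cost = min($37, $83) = $37

$37


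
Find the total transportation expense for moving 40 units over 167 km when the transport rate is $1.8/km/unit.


TC = dist * cost * units = 167 * 1.8 * 40 = $12024.00

$12024.00


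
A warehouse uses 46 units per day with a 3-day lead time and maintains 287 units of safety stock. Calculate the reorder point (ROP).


Formula: ROP = (Daily Demand * Lead Time) + Safety Stock
Demand during lead time = 46 * 3 = 138 units
ROP = 138 + 287 = 425 units

425 units


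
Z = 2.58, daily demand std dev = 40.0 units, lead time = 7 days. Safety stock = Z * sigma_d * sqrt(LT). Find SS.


Formula: SS = z * sigma_d * sqrt(LT)
sqrt(LT) = sqrt(7) = 2.6458
SS = 2.58 * 40.0 * 2.6458
SS = 273.0 units

273.0 units


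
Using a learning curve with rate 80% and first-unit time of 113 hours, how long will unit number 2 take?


Formula: T_n = T_1 * (learning_rate)^(log2(n)) where learning_rate = rate/100
Doublings = log2(2) = 1
T_n = 113 * 0.8^1
T_n = 113 * 0.8 = 90.4 hours

90.4 hours


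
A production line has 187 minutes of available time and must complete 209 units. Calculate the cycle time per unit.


Formula: CT = Available Time / Number of Units
CT = 187 min / 209 units
CT = 0.89 min/unit

0.89 min/unit


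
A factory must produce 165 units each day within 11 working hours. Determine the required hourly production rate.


Formula: Production Rate = Daily Demand / Available Hours
Rate = 165 units/day / 11 hours/day
Rate = 15.0 units/hour

15.0 units/hour


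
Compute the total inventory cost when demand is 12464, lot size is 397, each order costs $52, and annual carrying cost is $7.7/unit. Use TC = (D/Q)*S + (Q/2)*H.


TC = 12464/397 * 52 + 397/2 * 7.7

$3161.01


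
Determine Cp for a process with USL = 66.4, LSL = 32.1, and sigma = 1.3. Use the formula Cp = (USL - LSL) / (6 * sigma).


Cp = (66.4 - 32.1) / (6 * 1.3)

4.4


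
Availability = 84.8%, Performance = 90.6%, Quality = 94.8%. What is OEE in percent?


Formula: OEE = Availability * Performance * Quality / 10000
A * P = 84.8% * 90.6% / 100 = 76.83%
OEE = 76.83% * 94.8% / 100 = 72.8%

72.8%


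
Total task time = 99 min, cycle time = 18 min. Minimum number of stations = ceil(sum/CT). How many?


Formula: N_min = ceil(Sum of Task Times / Cycle Time)
N_min = ceil(99 min / 18 min) = ceil(5.5)
N_min = 6 stations

6


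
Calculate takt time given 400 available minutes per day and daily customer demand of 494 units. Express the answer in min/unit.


Formula: Takt Time = Available Production Time / Customer Demand
Takt = 400 min/day / 494 units/day
Takt = 0.81 min/unit

0.81 min/unit


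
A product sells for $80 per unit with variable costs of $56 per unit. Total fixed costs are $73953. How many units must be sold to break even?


Formula: BEQ = Fixed Costs / (Price - Variable Cost)
Contribution margin = $80 - $56 = $24/unit
BEQ = ceil($73953 / $24/unit) = ceil(3081.38) = 3082 units

3082 units


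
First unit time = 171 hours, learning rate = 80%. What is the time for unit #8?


Formula: T_n = T_1 * (learning_rate)^(log2(n)) where learning_rate = rate/100
Doublings = log2(8) = 3
T_n = 171 * 0.8^3
T_n = 171 * 0.512 = 87.6 hours

87.6 hours


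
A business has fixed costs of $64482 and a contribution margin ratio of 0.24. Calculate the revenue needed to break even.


Formula: BER = Fixed Costs / Contribution Margin Ratio
BER = $64482 / 0.24
BER = $268675.00 (to the nearest cent)

$268675.00


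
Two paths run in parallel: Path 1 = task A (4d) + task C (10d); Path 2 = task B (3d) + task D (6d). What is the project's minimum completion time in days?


Path 1 = 4 + 10 = 14 days
Path 2 = 3 + 6 = 9 days
Duration = max(14, 9) = 14 days

14 days


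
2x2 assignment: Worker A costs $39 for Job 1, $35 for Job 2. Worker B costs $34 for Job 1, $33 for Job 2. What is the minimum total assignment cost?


Option 1: A->1 + B->2 = $39 + $33 = $72
Option 2: A->2 + B->1 = $35 + $34 = $69
Min cost = min($72, $69) = $69

$69


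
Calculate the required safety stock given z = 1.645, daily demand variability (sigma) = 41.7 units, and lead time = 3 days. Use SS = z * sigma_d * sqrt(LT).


Formula: SS = z * sigma_d * sqrt(LT)
sqrt(LT) = sqrt(3) = 1.7321
SS = 1.645 * 41.7 * 1.7321
SS = 118.8 units

118.8 units


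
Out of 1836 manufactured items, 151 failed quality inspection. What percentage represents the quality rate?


Formula: Quality Rate = Good Pieces / Total Pieces * 100
Good pieces = 1836 - 151 = 1685
QR = 1685 / 1836 * 100 = 91.8%

91.8%


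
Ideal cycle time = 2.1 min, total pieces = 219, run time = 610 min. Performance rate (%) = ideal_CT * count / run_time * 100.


Formula: Performance = (Ideal CT * Total Count) / Run Time * 100
Ideal output time = 2.1 * 219 = 459.9 min
Performance = 459.9 / 610 * 100 = 75.4%

75.4%


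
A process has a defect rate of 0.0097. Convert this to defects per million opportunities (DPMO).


DPMO = defect_rate * 1000000 = 0.0097 * 1000000

9700


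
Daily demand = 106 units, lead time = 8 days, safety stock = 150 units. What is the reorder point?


Formula: ROP = (Daily Demand * Lead Time) + Safety Stock
Demand during lead time = 106 * 8 = 848 units
ROP = 848 + 150 = 998 units

998 units


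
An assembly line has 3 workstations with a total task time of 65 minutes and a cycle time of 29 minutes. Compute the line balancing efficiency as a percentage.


Formula: Efficiency = Sum of Task Times / (N_stations * CT) * 100
Total station capacity = 3 stations * 29 min = 87 min
Efficiency = 65 / 87 * 100 = 74.7%

74.7%


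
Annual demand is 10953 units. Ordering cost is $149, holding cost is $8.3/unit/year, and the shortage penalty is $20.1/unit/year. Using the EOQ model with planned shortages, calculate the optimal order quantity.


Formula: EOQ* = sqrt(2DS/H) * sqrt((H+P)/P)
Base EOQ = sqrt(2*10953*149/8.3) = 627.1 units
Correction = sqrt((8.3+20.1)/20.1) = 1.18867
EOQ* = 627.1 * 1.18867 = 745.4 units

745.4 units


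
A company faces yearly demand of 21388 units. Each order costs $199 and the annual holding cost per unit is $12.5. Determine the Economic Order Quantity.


Formula: EOQ = sqrt(2 * D * S / H)
Numerator: 2 * 21388 * 199 = 8512424
2DS/H = 8512424 / 12.5 = 680993.9
EOQ = sqrt(680993.9) = 825.2 units

825.2 units


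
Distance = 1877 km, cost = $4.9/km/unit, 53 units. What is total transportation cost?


TC = dist * cost * units = 1877 * 4.9 * 53 = $487456.90

$487456.90


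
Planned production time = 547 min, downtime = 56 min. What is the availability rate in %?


Formula: Availability = (Planned Time - Downtime) / Planned Time * 100
Uptime = 547 - 56 = 491 min
Availability = 491 / 547 * 100 = 89.8%

89.8%


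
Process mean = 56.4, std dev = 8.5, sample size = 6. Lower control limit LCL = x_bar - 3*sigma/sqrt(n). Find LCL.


LCL = 56.4 - 3 * 8.5 / sqrt(6)

45.99


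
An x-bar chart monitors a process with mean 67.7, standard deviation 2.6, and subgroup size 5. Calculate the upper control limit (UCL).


UCL = 67.7 + 3 * 2.6 / sqrt(5)

71.19


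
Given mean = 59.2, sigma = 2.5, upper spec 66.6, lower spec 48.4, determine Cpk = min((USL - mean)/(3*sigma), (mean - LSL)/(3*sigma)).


Cpu = (66.6 - 59.2) / (3 * 2.5) = 0.99
Cpl = (59.2 - 48.4) / (3 * 2.5) = 1.44
Cpk = min(0.99, 1.44) = 0.99

0.99


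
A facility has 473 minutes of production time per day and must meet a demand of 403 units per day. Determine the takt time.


Formula: Takt Time = Available Production Time / Customer Demand
Takt = 473 min/day / 403 units/day
Takt = 1.17 min/unit

1.17 min/unit


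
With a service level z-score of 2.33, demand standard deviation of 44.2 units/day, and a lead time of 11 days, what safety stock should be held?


Formula: SS = z * sigma_d * sqrt(LT)
sqrt(LT) = sqrt(11) = 3.3166
SS = 2.33 * 44.2 * 3.3166
SS = 341.6 units

341.6 units


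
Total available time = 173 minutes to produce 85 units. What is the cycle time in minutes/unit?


Formula: CT = Available Time / Number of Units
CT = 173 min / 85 units
CT = 2.04 min/unit

2.04 min/unit


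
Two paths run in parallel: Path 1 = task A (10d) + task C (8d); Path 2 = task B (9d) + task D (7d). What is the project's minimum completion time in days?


Path 1 = 10 + 8 = 18 days
Path 2 = 9 + 7 = 16 days
Duration = max(18, 16) = 18 days

18 days


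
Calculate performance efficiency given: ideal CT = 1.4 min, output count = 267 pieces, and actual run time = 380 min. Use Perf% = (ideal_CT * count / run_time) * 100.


Formula: Performance = (Ideal CT * Total Count) / Run Time * 100
Ideal output time = 1.4 * 267 = 373.8 min
Performance = 373.8 / 380 * 100 = 98.4%

98.4%


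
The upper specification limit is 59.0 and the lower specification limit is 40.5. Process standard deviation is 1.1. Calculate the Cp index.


Cp = (59.0 - 40.5) / (6 * 1.1)

2.8


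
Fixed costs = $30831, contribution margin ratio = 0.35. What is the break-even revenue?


Formula: BER = Fixed Costs / Contribution Margin Ratio
BER = $30831 / 0.35
BER = $88088.57 (to the nearest cent)

$88088.57


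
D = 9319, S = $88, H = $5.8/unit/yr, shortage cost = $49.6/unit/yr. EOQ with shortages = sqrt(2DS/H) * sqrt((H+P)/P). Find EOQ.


Formula: EOQ* = sqrt(2DS/H) * sqrt((H+P)/P)
Base EOQ = sqrt(2*9319*88/5.8) = 531.77 units
Correction = sqrt((5.8+49.6)/49.6) = 1.05685
EOQ* = 531.77 * 1.05685 = 562.0 units

562.0 units


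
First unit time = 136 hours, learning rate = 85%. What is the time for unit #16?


Formula: T_n = T_1 * (learning_rate)^(log2(n)) where learning_rate = rate/100
Doublings = log2(16) = 4
T_n = 136 * 0.85^4
T_n = 136 * 0.522 = 71.0 hours

71.0 hours


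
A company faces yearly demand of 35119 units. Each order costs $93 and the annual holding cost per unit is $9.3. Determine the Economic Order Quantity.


Formula: EOQ = sqrt(2 * D * S / H)
Numerator: 2 * 35119 * 93 = 6532134
2DS/H = 6532134 / 9.3 = 702380.0
EOQ = sqrt(702380.0) = 838.1 units

838.1 units


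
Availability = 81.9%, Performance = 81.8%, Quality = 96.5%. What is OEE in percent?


Formula: OEE = Availability * Performance * Quality / 10000
A * P = 81.9% * 81.8% / 100 = 66.99%
OEE = 66.99% * 96.5% / 100 = 64.6%

64.6%


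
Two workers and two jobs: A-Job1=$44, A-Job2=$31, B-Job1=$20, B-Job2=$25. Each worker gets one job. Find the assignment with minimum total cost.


Option 1: A->1 + B->2 = $44 + $25 = $69
Option 2: A->2 + B->1 = $31 + $20 = $51
Min cost = min($69, $51) = $51

$51


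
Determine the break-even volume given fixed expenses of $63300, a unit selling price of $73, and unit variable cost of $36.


Formula: BEQ = Fixed Costs / (Price - Variable Cost)
Contribution margin = $73 - $36 = $37/unit
BEQ = ceil($63300 / $37/unit) = ceil(1710.81) = 1711 units

1711 units


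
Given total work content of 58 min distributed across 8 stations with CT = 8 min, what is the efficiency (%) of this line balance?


Formula: Efficiency = Sum of Task Times / (N_stations * CT) * 100
Total station capacity = 8 stations * 8 min = 64 min
Efficiency = 58 / 64 * 100 = 90.6%

90.6%


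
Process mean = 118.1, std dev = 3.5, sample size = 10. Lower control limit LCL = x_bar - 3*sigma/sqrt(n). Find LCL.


LCL = 118.1 - 3 * 3.5 / sqrt(10)

114.78


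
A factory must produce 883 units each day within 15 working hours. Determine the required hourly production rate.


Formula: Production Rate = Daily Demand / Available Hours
Rate = 883 units/day / 15 hours/day
Rate = 58.9 units/hour

58.9 units/hour


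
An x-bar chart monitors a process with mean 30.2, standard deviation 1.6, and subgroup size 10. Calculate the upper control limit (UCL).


UCL = 30.2 + 3 * 1.6 / sqrt(10)

31.72


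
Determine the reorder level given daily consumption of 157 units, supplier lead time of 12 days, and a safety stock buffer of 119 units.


Formula: ROP = (Daily Demand * Lead Time) + Safety Stock
Demand during lead time = 157 * 12 = 1884 units
ROP = 1884 + 119 = 2003 units

2003 units


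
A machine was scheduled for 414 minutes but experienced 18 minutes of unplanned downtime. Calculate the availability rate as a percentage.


Formula: Availability = (Planned Time - Downtime) / Planned Time * 100
Uptime = 414 - 18 = 396 min
Availability = 396 / 414 * 100 = 95.7%

95.7%


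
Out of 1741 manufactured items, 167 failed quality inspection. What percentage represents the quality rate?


Formula: Quality Rate = Good Pieces / Total Pieces * 100
Good pieces = 1741 - 167 = 1574
QR = 1574 / 1741 * 100 = 90.4%

90.4%


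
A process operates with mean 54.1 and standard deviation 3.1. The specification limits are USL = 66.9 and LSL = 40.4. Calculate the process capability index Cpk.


Cpu = (66.9 - 54.1) / (3 * 3.1) = 1.38
Cpl = (54.1 - 40.4) / (3 * 3.1) = 1.47
Cpk = min(1.38, 1.47) = 1.38

1.38


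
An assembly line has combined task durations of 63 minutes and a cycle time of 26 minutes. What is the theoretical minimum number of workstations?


Formula: N_min = ceil(Sum of Task Times / Cycle Time)
N_min = ceil(63 min / 26 min) = ceil(2.4231)
N_min = 3 stations

3


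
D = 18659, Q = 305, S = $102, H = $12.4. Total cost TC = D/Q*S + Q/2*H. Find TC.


TC = 18659/305 * 102 + 305/2 * 12.4

$8131.06


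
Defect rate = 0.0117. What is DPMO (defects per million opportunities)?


DPMO = defect_rate * 1000000 = 0.0117 * 1000000

11700


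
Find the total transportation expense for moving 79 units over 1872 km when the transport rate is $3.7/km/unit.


TC = dist * cost * units = 1872 * 3.7 * 79 = $547185.60

$547185.60


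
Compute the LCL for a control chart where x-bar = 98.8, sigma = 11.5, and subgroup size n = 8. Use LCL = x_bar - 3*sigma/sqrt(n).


LCL = 98.8 - 3 * 11.5 / sqrt(8)

86.6


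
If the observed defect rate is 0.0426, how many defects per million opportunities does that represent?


DPMO = defect_rate * 1000000 = 0.0426 * 1000000

42600


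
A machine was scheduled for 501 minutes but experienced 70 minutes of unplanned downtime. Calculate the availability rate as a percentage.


Formula: Availability = (Planned Time - Downtime) / Planned Time * 100
Uptime = 501 - 70 = 431 min
Availability = 431 / 501 * 100 = 86.0%

86.0%


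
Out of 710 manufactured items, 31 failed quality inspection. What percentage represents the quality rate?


Formula: Quality Rate = Good Pieces / Total Pieces * 100
Good pieces = 710 - 31 = 679
QR = 679 / 710 * 100 = 95.6%

95.6%


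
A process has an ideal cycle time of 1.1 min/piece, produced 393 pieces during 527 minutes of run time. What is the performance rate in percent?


Formula: Performance = (Ideal CT * Total Count) / Run Time * 100
Ideal output time = 1.1 * 393 = 432.3 min
Performance = 432.3 / 527 * 100 = 82.0%

82.0%


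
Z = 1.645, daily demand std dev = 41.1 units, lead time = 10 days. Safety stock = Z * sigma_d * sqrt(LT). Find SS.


Formula: SS = z * sigma_d * sqrt(LT)
sqrt(LT) = sqrt(10) = 3.1623
SS = 1.645 * 41.1 * 3.1623
SS = 213.8 units

213.8 units


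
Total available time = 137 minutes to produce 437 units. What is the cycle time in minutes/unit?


Formula: CT = Available Time / Number of Units
CT = 137 min / 437 units
CT = 0.31 min/unit

0.31 min/unit


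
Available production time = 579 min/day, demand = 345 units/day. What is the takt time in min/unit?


Formula: Takt Time = Available Production Time / Customer Demand
Takt = 579 min/day / 345 units/day
Takt = 1.68 min/unit

1.68 min/unit


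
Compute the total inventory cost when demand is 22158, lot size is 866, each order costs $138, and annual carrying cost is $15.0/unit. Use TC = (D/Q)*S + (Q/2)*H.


TC = 22158/866 * 138 + 866/2 * 15.0

$10025.95


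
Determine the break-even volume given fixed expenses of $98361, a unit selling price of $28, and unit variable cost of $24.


Formula: BEQ = Fixed Costs / (Price - Variable Cost)
Contribution margin = $28 - $24 = $4/unit
BEQ = ceil($98361 / $4/unit) = ceil(24590.25) = 24591 units

24591 units


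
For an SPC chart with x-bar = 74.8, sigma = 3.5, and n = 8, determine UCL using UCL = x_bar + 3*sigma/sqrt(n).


UCL = 74.8 + 3 * 3.5 / sqrt(8)

78.51


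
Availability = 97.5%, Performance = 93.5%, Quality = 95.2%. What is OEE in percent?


Formula: OEE = Availability * Performance * Quality / 10000
A * P = 97.5% * 93.5% / 100 = 91.16%
OEE = 91.16% * 95.2% / 100 = 86.8%

86.8%


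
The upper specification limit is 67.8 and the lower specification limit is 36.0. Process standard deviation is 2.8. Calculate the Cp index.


Cp = (67.8 - 36.0) / (6 * 2.8)

1.89


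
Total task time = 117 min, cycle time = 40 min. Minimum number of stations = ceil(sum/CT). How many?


Formula: N_min = ceil(Sum of Task Times / Cycle Time)
N_min = ceil(117 min / 40 min) = ceil(2.925)
N_min = 3 stations

3


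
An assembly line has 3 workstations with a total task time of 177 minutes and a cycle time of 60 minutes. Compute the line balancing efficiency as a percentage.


Formula: Efficiency = Sum of Task Times / (N_stations * CT) * 100
Total station capacity = 3 stations * 60 min = 180 min
Efficiency = 177 / 180 * 100 = 98.3%

98.3%


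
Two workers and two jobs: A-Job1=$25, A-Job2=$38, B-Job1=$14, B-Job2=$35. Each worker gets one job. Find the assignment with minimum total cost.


Option 1: A->1 + B->2 = $25 + $35 = $60
Option 2: A->2 + B->1 = $38 + $14 = $52
Min cost = min($60, $52) = $52

$52


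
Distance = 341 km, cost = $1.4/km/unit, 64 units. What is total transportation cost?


TC = dist * cost * units = 341 * 1.4 * 64 = $30553.60

$30553.60


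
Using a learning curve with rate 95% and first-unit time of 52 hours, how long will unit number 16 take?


Formula: T_n = T_1 * (learning_rate)^(log2(n)) where learning_rate = rate/100
Doublings = log2(16) = 4
T_n = 52 * 0.95^4
T_n = 52 * 0.8145 = 42.4 hours

42.4 hours


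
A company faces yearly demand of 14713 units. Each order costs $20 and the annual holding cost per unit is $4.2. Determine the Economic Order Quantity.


Formula: EOQ = sqrt(2 * D * S / H)
Numerator: 2 * 14713 * 20 = 588520
2DS/H = 588520 / 4.2 = 140123.8
EOQ = sqrt(140123.8) = 374.3 units

374.3 units


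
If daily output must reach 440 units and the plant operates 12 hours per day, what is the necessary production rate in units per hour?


Formula: Production Rate = Daily Demand / Available Hours
Rate = 440 units/day / 12 hours/day
Rate = 36.7 units/hour

36.7 units/hour


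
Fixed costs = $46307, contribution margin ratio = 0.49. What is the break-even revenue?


Formula: BER = Fixed Costs / Contribution Margin Ratio
BER = $46307 / 0.49
BER = $94504.08 (to the nearest cent)

$94504.08


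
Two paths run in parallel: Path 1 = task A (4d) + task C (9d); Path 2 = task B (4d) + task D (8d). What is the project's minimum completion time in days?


Path 1 = 4 + 9 = 13 days
Path 2 = 4 + 8 = 12 days
Duration = max(13, 12) = 13 days

13 days


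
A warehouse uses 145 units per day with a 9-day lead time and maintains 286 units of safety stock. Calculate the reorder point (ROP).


Formula: ROP = (Daily Demand * Lead Time) + Safety Stock
Demand during lead time = 145 * 9 = 1305 units
ROP = 1305 + 286 = 1591 units

1591 units


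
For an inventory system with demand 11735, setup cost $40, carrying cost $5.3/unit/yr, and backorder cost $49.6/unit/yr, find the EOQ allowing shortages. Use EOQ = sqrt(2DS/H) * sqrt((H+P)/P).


Formula: EOQ* = sqrt(2DS/H) * sqrt((H+P)/P)
Base EOQ = sqrt(2*11735*40/5.3) = 420.87 units
Correction = sqrt((5.3+49.6)/49.6) = 1.05207
EOQ* = 420.87 * 1.05207 = 442.8 units

442.8 units


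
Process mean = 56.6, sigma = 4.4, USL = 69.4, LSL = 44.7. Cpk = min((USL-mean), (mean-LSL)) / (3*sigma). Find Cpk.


Cpu = (69.4 - 56.6) / (3 * 4.4) = 0.97
Cpl = (56.6 - 44.7) / (3 * 4.4) = 0.9
Cpk = min(0.97, 0.9) = 0.9

0.9


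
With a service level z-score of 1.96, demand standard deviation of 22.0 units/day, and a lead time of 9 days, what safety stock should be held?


Formula: SS = z * sigma_d * sqrt(LT)
sqrt(LT) = sqrt(9) = 3.0
SS = 1.96 * 22.0 * 3.0
SS = 129.4 units

129.4 units


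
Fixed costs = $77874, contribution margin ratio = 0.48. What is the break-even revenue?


Formula: BER = Fixed Costs / Contribution Margin Ratio
BER = $77874 / 0.48
BER = $162237.50 (to the nearest cent)

$162237.50


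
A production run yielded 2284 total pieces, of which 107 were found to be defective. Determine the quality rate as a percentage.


Formula: Quality Rate = Good Pieces / Total Pieces * 100
Good pieces = 2284 - 107 = 2177
QR = 2177 / 2284 * 100 = 95.3%

95.3%


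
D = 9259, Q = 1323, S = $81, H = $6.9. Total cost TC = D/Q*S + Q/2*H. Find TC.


TC = 9259/1323 * 81 + 1323/2 * 6.9

$5131.23


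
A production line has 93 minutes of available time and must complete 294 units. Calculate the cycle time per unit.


Formula: CT = Available Time / Number of Units
CT = 93 min / 294 units
CT = 0.32 min/unit

0.32 min/unit


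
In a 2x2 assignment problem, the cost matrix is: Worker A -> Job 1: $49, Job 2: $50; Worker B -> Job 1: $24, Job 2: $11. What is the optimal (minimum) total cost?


Option 1: A->1 + B->2 = $49 + $11 = $60
Option 2: A->2 + B->1 = $50 + $24 = $74
Min cost = min($60, $74) = $60

$60
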